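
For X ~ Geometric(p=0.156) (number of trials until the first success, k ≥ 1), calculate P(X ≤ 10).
0.816589

We have X ~ Geometric(p=0.156) (number of trials until the first success, k ≥ 1).

The CDF gives us P(X ≤ k).

Using the CDF:
P(X ≤ 10) = 0.816589

This means there's approximately a 81.7% chance that X is at most 10.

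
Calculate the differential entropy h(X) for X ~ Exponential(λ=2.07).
0.2725 nats

We have X ~ Exponential(λ=2.07).

The differential entropy measures the uncertainty or information content of the distribution.

For an Exponential distribution with λ=2.07:
h(X) = 0.2725 nats

(In bits, this would be 0.3931 bits.)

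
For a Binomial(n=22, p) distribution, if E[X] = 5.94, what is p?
p = 0.27

For a Binomial(n, p) distribution:
E[X] = n × p

Given n = 22 and E[X] = 5.94:
5.94 = 22 × p
p = 5.94 / 22 = 0.27

Verification: Binomial(22, 0.27) has E[X] = 5.94 ✓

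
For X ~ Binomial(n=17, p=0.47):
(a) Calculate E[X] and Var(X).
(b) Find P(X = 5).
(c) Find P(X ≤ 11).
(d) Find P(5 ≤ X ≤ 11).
(a) E[X] = 7.9900, Var(X) = 4.2347
(b) P(X = 5) = 0.069719
(c) P(X ≤ 11) = 0.956564
(d) P(5 ≤ X ≤ 11) = 0.914056

We have X ~ Binomial(n=17, p=0.47).

(a) Moments:
E[X] = 7.9900
Var(X) = 4.2347
σ = √Var(X) = 2.0578

(b) Point probability using PMF:
P(X = 5) = 0.069719

(c) Cumulative probability using CDF:
P(X ≤ 11) = F(11) = 0.956564

(d) Range probability:
P(5 ≤ X ≤ 11) = P(X ≤ 11) - P(X ≤ 4)
                   = F(11) - F(4)
                   = 0.956564 - 0.042508
                   = 0.914056

This means approximately 91.4% of outcomes fall in the interval [5, 11].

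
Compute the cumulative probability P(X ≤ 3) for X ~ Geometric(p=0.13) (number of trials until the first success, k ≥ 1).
0.341497

We have X ~ Geometric(p=0.13) (number of trials until the first success, k ≥ 1).

The CDF gives us P(X ≤ k).

Using the CDF:
P(X ≤ 3) = 0.341497

This means there's approximately a 34.1% chance that X is at most 3.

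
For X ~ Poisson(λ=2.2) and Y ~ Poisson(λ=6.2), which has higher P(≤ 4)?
X has higher probability (P(X ≤ 4) = 0.9275 > P(Y ≤ 4) = 0.2592)

Compute P(≤ 4) for each distribution:

X ~ Poisson(λ=2.2):
P(X ≤ 4) = 0.9275

Y ~ Poisson(λ=6.2):
P(Y ≤ 4) = 0.2592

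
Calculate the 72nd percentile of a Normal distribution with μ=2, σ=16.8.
11.7917

We have X ~ Normal(μ=2, σ=16.8).

We want to find x such that P(X ≤ x) = 0.72.

This is the 72nd percentile, which means 72% of values fall below this point.

Using the inverse CDF (quantile function):
x = F⁻¹(0.72) = 11.7917

Verification: P(X ≤ 11.7917) = 0.72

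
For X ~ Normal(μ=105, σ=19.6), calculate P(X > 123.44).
0.173399

We have X ~ Normal(μ=105, σ=19.6).

P(X > 123.44) = 1 - P(X ≤ 123.44)
                = 1 - F(123.44)
                = 1 - 0.826601
                = 0.173399

So there's approximately a 17.3% chance that X exceeds 123.44.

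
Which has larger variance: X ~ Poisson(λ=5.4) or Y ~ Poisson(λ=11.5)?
Y has larger variance (11.5000 > 5.4000)

Compute the variance for each distribution:

X ~ Poisson(λ=5.4):
Var(X) = 5.4000

Y ~ Poisson(λ=11.5):
Var(Y) = 11.5000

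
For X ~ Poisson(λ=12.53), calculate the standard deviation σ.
3.5398

We have X ~ Poisson(λ=12.53).

For a Poisson distribution with λ=12.53:
σ = √Var(X) = 3.5398

The standard deviation is the square root of the variance.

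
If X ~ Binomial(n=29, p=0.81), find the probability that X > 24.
0.331018

We have X ~ Binomial(n=29, p=0.81).

P(X > 24) = 1 - P(X ≤ 24)
                = 1 - F(24)
                = 1 - 0.668982
                = 0.331018

So there's approximately a 33.1% chance that X exceeds 24.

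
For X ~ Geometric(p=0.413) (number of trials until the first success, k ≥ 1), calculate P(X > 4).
0.118728

We have X ~ Geometric(p=0.413) (number of trials until the first success, k ≥ 1).

P(X > 4) = 1 - P(X ≤ 4)
                = 1 - F(4)
                = 1 - 0.881272
                = 0.118728

So there's approximately a 11.9% chance that X exceeds 4.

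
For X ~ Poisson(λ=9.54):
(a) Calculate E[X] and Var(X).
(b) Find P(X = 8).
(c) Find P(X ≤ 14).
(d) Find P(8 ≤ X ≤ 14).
(a) E[X] = 9.5400, Var(X) = 9.5400
(b) P(X = 8) = 0.122376
(c) P(X ≤ 14) = 0.938317
(d) P(8 ≤ X ≤ 14) = 0.673781

We have X ~ Poisson(λ=9.54).

(a) Moments:
E[X] = 9.5400
Var(X) = 9.5400
σ = √Var(X) = 3.0887

(b) Point probability using PMF:
P(X = 8) = 0.122376

(c) Cumulative probability using CDF:
P(X ≤ 14) = F(14) = 0.938317

(d) Range probability:
P(8 ≤ X ≤ 14) = P(X ≤ 14) - P(X ≤ 7)
                   = F(14) - F(7)
                   = 0.938317 - 0.264536
                   = 0.673781

This means approximately 67.4% of outcomes fall in the interval [8, 14].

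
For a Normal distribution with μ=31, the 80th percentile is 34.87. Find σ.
σ = 4.5983

For X ~ Normal(μ, σ), the p-th percentile satisfies x = μ + z_p × σ,
where z_p = Φ⁻¹(p) is the standard normal quantile.

Step 1: z_{0.8} = Φ⁻¹(0.8) = 0.8416

Step 2: Solve for σ:
34.87 = 31 + 0.8416 × σ
σ = (34.87 - 31) / 0.8416
σ = 3.87 / 0.8416
σ = 4.5983

Verification: μ + z × σ = 31 + 0.8416 × 4.5983 = 34.87 ✓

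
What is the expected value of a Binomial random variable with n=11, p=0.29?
3.1900

We have X ~ Binomial(n=11, p=0.29).

For a Binomial distribution with n=11, p=0.29:
E[X] = 3.1900

This is the expected (average) value of X.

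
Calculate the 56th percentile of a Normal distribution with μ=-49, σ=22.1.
-45.6636

We have X ~ Normal(μ=-49, σ=22.1).

We want to find x such that P(X ≤ x) = 0.56.

This is the 56th percentile, which means 56% of values fall below this point.

Using the inverse CDF (quantile function):
x = F⁻¹(0.56) = -45.6636

Verification: P(X ≤ -45.6636) = 0.56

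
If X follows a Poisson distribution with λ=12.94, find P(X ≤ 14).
0.681242

We have X ~ Poisson(λ=12.94).

The CDF gives us P(X ≤ k).

Using the CDF:
P(X ≤ 14) = 0.681242

This means there's approximately a 68.1% chance that X is at most 14.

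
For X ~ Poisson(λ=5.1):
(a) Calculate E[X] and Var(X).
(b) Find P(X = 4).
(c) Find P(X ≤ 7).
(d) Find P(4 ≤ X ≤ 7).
(a) E[X] = 5.1000, Var(X) = 5.1000
(b) P(X = 4) = 0.171857
(c) P(X ≤ 7) = 0.855977
(d) P(4 ≤ X ≤ 7) = 0.604709

We have X ~ Poisson(λ=5.1).

(a) Moments:
E[X] = 5.1000
Var(X) = 5.1000
σ = √Var(X) = 2.2583

(b) Point probability using PMF:
P(X = 4) = 0.171857

(c) Cumulative probability using CDF:
P(X ≤ 7) = F(7) = 0.855977

(d) Range probability:
P(4 ≤ X ≤ 7) = P(X ≤ 7) - P(X ≤ 3)
                   = F(7) - F(3)
                   = 0.855977 - 0.251268
                   = 0.604709

This means approximately 60.5% of outcomes fall in the interval [4, 7].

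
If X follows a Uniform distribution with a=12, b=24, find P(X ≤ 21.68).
0.806667

We have X ~ Uniform(a=12, b=24).

The CDF gives us P(X ≤ k).

Using the CDF:
P(X ≤ 21.68) = 0.806667

This means there's approximately a 80.7% chance that X is at most 21.68.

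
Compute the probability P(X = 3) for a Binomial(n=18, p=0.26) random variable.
0.156706

We have X ~ Binomial(n=18, p=0.26).

For a Binomial distribution, the PMF gives us the probability of each outcome.

Using the PMF formula:
P(X = 3) = 0.156706

Rounded to 4 decimal places: 0.1567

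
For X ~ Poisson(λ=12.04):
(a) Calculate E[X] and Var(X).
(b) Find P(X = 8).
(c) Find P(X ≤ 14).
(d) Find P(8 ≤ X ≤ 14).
(a) E[X] = 12.0400, Var(X) = 12.0400
(b) P(X = 8) = 0.064653
(c) P(X ≤ 14) = 0.768393
(d) P(8 ≤ X ≤ 14) = 0.680621

We have X ~ Poisson(λ=12.04).

(a) Moments:
E[X] = 12.0400
Var(X) = 12.0400
σ = √Var(X) = 3.4699

(b) Point probability using PMF:
P(X = 8) = 0.064653

(c) Cumulative probability using CDF:
P(X ≤ 14) = F(14) = 0.768393

(d) Range probability:
P(8 ≤ X ≤ 14) = P(X ≤ 14) - P(X ≤ 7)
                   = F(14) - F(7)
                   = 0.768393 - 0.087772
                   = 0.680621

This means approximately 68.1% of outcomes fall in the interval [8, 14].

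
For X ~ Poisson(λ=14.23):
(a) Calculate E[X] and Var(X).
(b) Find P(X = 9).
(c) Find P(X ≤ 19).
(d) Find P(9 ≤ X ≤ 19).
(a) E[X] = 14.2300, Var(X) = 14.2300
(b) P(X = 9) = 0.043558
(c) P(X ≤ 19) = 0.913711
(d) P(9 ≤ X ≤ 19) = 0.858320

We have X ~ Poisson(λ=14.23).

(a) Moments:
E[X] = 14.2300
Var(X) = 14.2300
σ = √Var(X) = 3.7723

(b) Point probability using PMF:
P(X = 9) = 0.043558

(c) Cumulative probability using CDF:
P(X ≤ 19) = F(19) = 0.913711

(d) Range probability:
P(9 ≤ X ≤ 19) = P(X ≤ 19) - P(X ≤ 8)
                   = F(19) - F(8)
                   = 0.913711 - 0.055391
                   = 0.858320

This means approximately 85.8% of outcomes fall in the interval [9, 19].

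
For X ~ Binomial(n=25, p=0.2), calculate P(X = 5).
0.196015

We have X ~ Binomial(n=25, p=0.2).

For a Binomial distribution, the PMF gives us the probability of each outcome.

Using the PMF formula:
P(X = 5) = 0.196015

Rounded to 4 decimal places: 0.1960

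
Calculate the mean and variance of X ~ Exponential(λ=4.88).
E[X] = 0.2049, Var(X) = 0.0420

We have X ~ Exponential(λ=4.88).

For an Exponential distribution with λ=4.88:

Expected value:
E[X] = 0.2049

Variance:
Var(X) = 0.0420

Standard deviation:
σ = √Var(X) = 0.2049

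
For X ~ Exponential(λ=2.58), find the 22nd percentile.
0.0963

We have X ~ Exponential(λ=2.58).

We want to find x such that P(X ≤ x) = 0.22.

This is the 22nd percentile, which means 22% of values fall below this point.

Using the inverse CDF (quantile function):
x = F⁻¹(0.22) = 0.0963

Verification: P(X ≤ 0.0963) = 0.22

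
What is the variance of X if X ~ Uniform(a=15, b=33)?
27.0000

We have X ~ Uniform(a=15, b=33).

For a Uniform distribution with a=15, b=33:
Var(X) = 27.0000

The variance measures the spread of the distribution around the mean.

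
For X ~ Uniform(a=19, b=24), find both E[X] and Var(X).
E[X] = 21.5000, Var(X) = 2.0833

We have X ~ Uniform(a=19, b=24).

For a Uniform distribution with a=19, b=24:

Expected value:
E[X] = 21.5000

Variance:
Var(X) = 2.0833

Standard deviation:
σ = √Var(X) = 1.4434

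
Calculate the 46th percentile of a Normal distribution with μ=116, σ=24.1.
113.5795

We have X ~ Normal(μ=116, σ=24.1).

We want to find x such that P(X ≤ x) = 0.46.

This is the 46th percentile, which means 46% of values fall below this point.

Using the inverse CDF (quantile function):
x = F⁻¹(0.46) = 113.5795

Verification: P(X ≤ 113.5795) = 0.46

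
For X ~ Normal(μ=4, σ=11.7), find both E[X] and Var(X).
E[X] = 4.0000, Var(X) = 136.8900

We have X ~ Normal(μ=4, σ=11.7).

For a Normal distribution with μ=4, σ=11.7:

Expected value:
E[X] = 4.0000

Variance:
Var(X) = 136.8900

Standard deviation:
σ = √Var(X) = 11.7000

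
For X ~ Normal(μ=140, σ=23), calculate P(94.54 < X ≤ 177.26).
0.923336

We have X ~ Normal(μ=140, σ=23).

To find P(94.54 < X ≤ 177.26), we use:
P(94.54 < X ≤ 177.26) = P(X ≤ 177.26) - P(X ≤ 94.54)
                 = F(177.26) - F(94.54)
                 = 0.947384 - 0.024048
                 = 0.923336

So there's approximately a 92.3% chance that X falls in this range.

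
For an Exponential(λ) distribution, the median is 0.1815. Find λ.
λ = 3.8190

For X ~ Exponential(λ), the CDF is F(x) = 1 - e^(-λx).
The median m satisfies F(m) = 0.5:
1 - e^(-λm) = 0.5
e^(-λm) = 0.5
λm = ln(2)
m = ln(2) / λ

Given m = 0.1815:
λ = ln(2) / 0.1815 = 0.693147 / 0.1815 = 3.8190

Verification: ln(2) / 3.8190 = 0.1815 ✓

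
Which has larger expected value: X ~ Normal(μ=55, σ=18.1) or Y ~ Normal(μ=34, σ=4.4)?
X has larger mean (55.0000 > 34.0000)

Compute the expected value for each distribution:

X ~ Normal(μ=55, σ=18.1):
E[X] = 55.0000

Y ~ Normal(μ=34, σ=4.4):
E[Y] = 34.0000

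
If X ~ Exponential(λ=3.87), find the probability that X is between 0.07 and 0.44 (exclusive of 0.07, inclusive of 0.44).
0.580520

We have X ~ Exponential(λ=3.87).

To find P(0.07 < X ≤ 0.44), we use:
P(0.07 < X ≤ 0.44) = P(X ≤ 0.44) - P(X ≤ 0.07)
                 = F(0.44) - F(0.07)
                 = 0.817827 - 0.237307
                 = 0.580520

So there's approximately a 58.1% chance that X falls in this range.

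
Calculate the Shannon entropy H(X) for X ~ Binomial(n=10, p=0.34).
1.8163 nats

We have X ~ Binomial(n=10, p=0.34).

The Shannon entropy measures the uncertainty or information content of the distribution.

For a Binomial distribution with n=10, p=0.34:
H(X) = 1.8163 nats

(In bits, this would be 2.6204 bits.)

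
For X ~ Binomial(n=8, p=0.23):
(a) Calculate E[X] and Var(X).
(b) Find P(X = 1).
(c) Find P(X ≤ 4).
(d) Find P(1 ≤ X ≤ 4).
(a) E[X] = 1.8400, Var(X) = 1.4168
(b) P(X = 1) = 0.295293
(c) P(X ≤ 4) = 0.980870
(d) P(1 ≤ X ≤ 4) = 0.857296

We have X ~ Binomial(n=8, p=0.23).

(a) Moments:
E[X] = 1.8400
Var(X) = 1.4168
σ = √Var(X) = 1.1903

(b) Point probability using PMF:
P(X = 1) = 0.295293

(c) Cumulative probability using CDF:
P(X ≤ 4) = F(4) = 0.980870

(d) Range probability:
P(1 ≤ X ≤ 4) = P(X ≤ 4) - P(X ≤ 0)
                   = F(4) - F(0)
                   = 0.980870 - 0.123574
                   = 0.857296

This means approximately 85.7% of outcomes fall in the interval [1, 4].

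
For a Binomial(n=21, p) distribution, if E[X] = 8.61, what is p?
p = 0.41

For a Binomial(n, p) distribution:
E[X] = n × p

Given n = 21 and E[X] = 8.61:
8.61 = 21 × p
p = 8.61 / 21 = 0.41

Verification: Binomial(21, 0.41) has E[X] = 8.61 ✓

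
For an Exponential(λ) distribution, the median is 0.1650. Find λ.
λ = 4.2009

For X ~ Exponential(λ), the CDF is F(x) = 1 - e^(-λx).
The median m satisfies F(m) = 0.5:
1 - e^(-λm) = 0.5
e^(-λm) = 0.5
λm = ln(2)
m = ln(2) / λ

Given m = 0.1650:
λ = ln(2) / 0.1650 = 0.693147 / 0.1650 = 4.2009

Verification: ln(2) / 4.2009 = 0.1650 ✓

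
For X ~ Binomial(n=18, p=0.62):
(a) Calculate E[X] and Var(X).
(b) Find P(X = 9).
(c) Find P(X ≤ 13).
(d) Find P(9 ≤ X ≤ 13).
(a) E[X] = 11.1600, Var(X) = 4.2408
(b) P(X = 9) = 0.108741
(c) P(X ≤ 13) = 0.873705
(d) P(9 ≤ X ≤ 13) = 0.774021

We have X ~ Binomial(n=18, p=0.62).

(a) Moments:
E[X] = 11.1600
Var(X) = 4.2408
σ = √Var(X) = 2.0593

(b) Point probability using PMF:
P(X = 9) = 0.108741

(c) Cumulative probability using CDF:
P(X ≤ 13) = F(13) = 0.873705

(d) Range probability:
P(9 ≤ X ≤ 13) = P(X ≤ 13) - P(X ≤ 8)
                   = F(13) - F(8)
                   = 0.873705 - 0.099684
                   = 0.774021

This means approximately 77.4% of outcomes fall in the interval [9, 13].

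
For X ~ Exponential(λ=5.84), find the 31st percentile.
0.0635

We have X ~ Exponential(λ=5.84).

We want to find x such that P(X ≤ x) = 0.31.

This is the 31st percentile, which means 31% of values fall below this point.

Using the inverse CDF (quantile function):
x = F⁻¹(0.31) = 0.0635

Verification: P(X ≤ 0.0635) = 0.31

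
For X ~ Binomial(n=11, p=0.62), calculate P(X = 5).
0.127439

We have X ~ Binomial(n=11, p=0.62).

For a Binomial distribution, the PMF gives us the probability of each outcome.

Using the PMF formula:
P(X = 5) = 0.127439

Rounded to 4 decimal places: 0.1274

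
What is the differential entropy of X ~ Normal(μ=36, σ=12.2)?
3.9204 nats

We have X ~ Normal(μ=36, σ=12.2).

The differential entropy measures the uncertainty or information content of the distribution.

For a Normal distribution with μ=36, σ=12.2:
h(X) = 3.9204 nats

(In bits, this would be 5.6559 bits.)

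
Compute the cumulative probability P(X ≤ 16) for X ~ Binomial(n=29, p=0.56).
0.535634

We have X ~ Binomial(n=29, p=0.56).

The CDF gives us P(X ≤ k).

Using the CDF:
P(X ≤ 16) = 0.535634

This means there's approximately a 53.6% chance that X is at most 16.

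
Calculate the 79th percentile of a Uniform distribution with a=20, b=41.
36.5900

We have X ~ Uniform(a=20, b=41).

We want to find x such that P(X ≤ x) = 0.79.

This is the 79th percentile, which means 79% of values fall below this point.

Using the inverse CDF (quantile function):
x = F⁻¹(0.79) = 36.5900

Verification: P(X ≤ 36.5900) = 0.79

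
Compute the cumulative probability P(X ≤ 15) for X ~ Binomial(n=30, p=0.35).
0.969916

We have X ~ Binomial(n=30, p=0.35).

The CDF gives us P(X ≤ k).

Using the CDF:
P(X ≤ 15) = 0.969916

This means there's approximately a 97.0% chance that X is at most 15.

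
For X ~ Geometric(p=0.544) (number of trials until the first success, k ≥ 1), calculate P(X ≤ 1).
0.544000

We have X ~ Geometric(p=0.544) (number of trials until the first success, k ≥ 1).

The CDF gives us P(X ≤ k).

Using the CDF:
P(X ≤ 1) = 0.544000

This means there's approximately a 54.4% chance that X is at most 1.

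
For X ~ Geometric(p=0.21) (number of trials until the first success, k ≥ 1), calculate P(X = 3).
0.131061

We have X ~ Geometric(p=0.21) (number of trials until the first success, k ≥ 1).

For a Geometric distribution, the PMF gives us the probability of each outcome.

Using the PMF formula:
P(X = 3) = 0.131061

Rounded to 4 decimal places: 0.1311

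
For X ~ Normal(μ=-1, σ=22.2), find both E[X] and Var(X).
E[X] = -1.0000, Var(X) = 492.8400

We have X ~ Normal(μ=-1, σ=22.2).

For a Normal distribution with μ=-1, σ=22.2:

Expected value:
E[X] = -1.0000

Variance:
Var(X) = 492.8400

Standard deviation:
σ = √Var(X) = 22.2000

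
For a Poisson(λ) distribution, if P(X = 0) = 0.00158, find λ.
λ = 6.4503

For a Poisson(λ) distribution, the PMF at 0 is:
P(X = 0) = λ^0 e^(-λ) / 0! = e^(-λ)

Given P(X = 0) = 0.00158:
e^(-λ) = 0.00158
-λ = ln(0.00158)
λ = -ln(0.00158) = 6.4503

Verification: e^(-6.4503) = 0.00158 ✓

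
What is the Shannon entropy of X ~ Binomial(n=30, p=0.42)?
2.4130 nats

We have X ~ Binomial(n=30, p=0.42).

The Shannon entropy measures the uncertainty or information content of the distribution.

For a Binomial distribution with n=30, p=0.42:
H(X) = 2.4130 nats

(In bits, this would be 3.4812 bits.)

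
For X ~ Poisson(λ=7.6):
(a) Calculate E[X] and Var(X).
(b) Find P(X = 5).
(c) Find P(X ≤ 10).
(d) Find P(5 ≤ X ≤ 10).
(a) E[X] = 7.6000, Var(X) = 7.6000
(b) P(X = 5) = 0.105742
(c) P(X ≤ 10) = 0.853513
(d) P(5 ≤ X ≤ 10) = 0.728574

We have X ~ Poisson(λ=7.6).

(a) Moments:
E[X] = 7.6000
Var(X) = 7.6000
σ = √Var(X) = 2.7568

(b) Point probability using PMF:
P(X = 5) = 0.105742

(c) Cumulative probability using CDF:
P(X ≤ 10) = F(10) = 0.853513

(d) Range probability:
P(5 ≤ X ≤ 10) = P(X ≤ 10) - P(X ≤ 4)
                   = F(10) - F(4)
                   = 0.853513 - 0.124939
                   = 0.728574

This means approximately 72.9% of outcomes fall in the interval [5, 10].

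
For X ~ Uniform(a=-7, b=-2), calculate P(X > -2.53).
0.106000

We have X ~ Uniform(a=-7, b=-2).

P(X > -2.53) = 1 - P(X ≤ -2.53)
                = 1 - F(-2.53)
                = 1 - 0.894000
                = 0.106000

So there's approximately a 10.6% chance that X exceeds -2.53.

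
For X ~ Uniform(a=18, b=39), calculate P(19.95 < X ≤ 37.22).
0.822381

We have X ~ Uniform(a=18, b=39).

To find P(19.95 < X ≤ 37.22), we use:
P(19.95 < X ≤ 37.22) = P(X ≤ 37.22) - P(X ≤ 19.95)
                 = F(37.22) - F(19.95)
                 = 0.915238 - 0.092857
                 = 0.822381

So there's approximately a 82.2% chance that X falls in this range.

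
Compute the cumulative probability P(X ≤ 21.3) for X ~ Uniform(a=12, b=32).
0.465000

We have X ~ Uniform(a=12, b=32).

The CDF gives us P(X ≤ k).

Using the CDF:
P(X ≤ 21.3) = 0.465000

This means there's approximately a 46.5% chance that X is at most 21.3.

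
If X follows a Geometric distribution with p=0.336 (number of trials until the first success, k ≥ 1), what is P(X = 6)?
0.043369

We have X ~ Geometric(p=0.336) (number of trials until the first success, k ≥ 1).

For a Geometric distribution, the PMF gives us the probability of each outcome.

Using the PMF formula:
P(X = 6) = 0.043369

Rounded to 4 decimal places: 0.0434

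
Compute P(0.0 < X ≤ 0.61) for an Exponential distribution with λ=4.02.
0.913896

We have X ~ Exponential(λ=4.02).

To find P(0.0 < X ≤ 0.61), we use:
P(0.0 < X ≤ 0.61) = P(X ≤ 0.61) - P(X ≤ 0.0)
                 = F(0.61) - F(0.0)
                 = 0.913896 - 0.000000
                 = 0.913896

So there's approximately a 91.4% chance that X falls in this range.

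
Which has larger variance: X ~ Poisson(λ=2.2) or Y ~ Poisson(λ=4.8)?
Y has larger variance (4.8000 > 2.2000)

Compute the variance for each distribution:

X ~ Poisson(λ=2.2):
Var(X) = 2.2000

Y ~ Poisson(λ=4.8):
Var(Y) = 4.8000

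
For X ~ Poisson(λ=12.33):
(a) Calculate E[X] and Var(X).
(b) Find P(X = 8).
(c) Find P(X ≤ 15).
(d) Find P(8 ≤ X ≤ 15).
(a) E[X] = 12.3300, Var(X) = 12.3300
(b) P(X = 8) = 0.058524
(c) P(X ≤ 15) = 0.819561
(d) P(8 ≤ X ≤ 15) = 0.743513

We have X ~ Poisson(λ=12.33).

(a) Moments:
E[X] = 12.3300
Var(X) = 12.3300
σ = √Var(X) = 3.5114

(b) Point probability using PMF:
P(X = 8) = 0.058524

(c) Cumulative probability using CDF:
P(X ≤ 15) = F(15) = 0.819561

(d) Range probability:
P(8 ≤ X ≤ 15) = P(X ≤ 15) - P(X ≤ 7)
                   = F(15) - F(7)
                   = 0.819561 - 0.076048
                   = 0.743513

This means approximately 74.4% of outcomes fall in the interval [8, 15].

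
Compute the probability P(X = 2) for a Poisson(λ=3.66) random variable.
0.172351

We have X ~ Poisson(λ=3.66).

For a Poisson distribution, the PMF gives us the probability of each outcome.

Using the PMF formula:
P(X = 2) = 0.172351

Rounded to 4 decimal places: 0.1724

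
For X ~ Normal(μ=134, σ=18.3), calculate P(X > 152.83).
0.151749

We have X ~ Normal(μ=134, σ=18.3).

P(X > 152.83) = 1 - P(X ≤ 152.83)
                = 1 - F(152.83)
                = 1 - 0.848251
                = 0.151749

So there's approximately a 15.2% chance that X exceeds 152.83.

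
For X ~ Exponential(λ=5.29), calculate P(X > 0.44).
0.097530

We have X ~ Exponential(λ=5.29).

P(X > 0.44) = 1 - P(X ≤ 0.44)
                = 1 - F(0.44)
                = 1 - 0.902470
                = 0.097530

So there's approximately a 9.8% chance that X exceeds 0.44.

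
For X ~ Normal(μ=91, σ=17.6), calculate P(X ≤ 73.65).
0.162117

We have X ~ Normal(μ=91, σ=17.6).

The CDF gives us P(X ≤ k).

Using the CDF:
P(X ≤ 73.65) = 0.162117

This means there's approximately a 16.2% chance that X is at most 73.65.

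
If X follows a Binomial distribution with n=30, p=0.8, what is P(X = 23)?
0.153821

We have X ~ Binomial(n=30, p=0.8).

For a Binomial distribution, the PMF gives us the probability of each outcome.

Using the PMF formula:
P(X = 23) = 0.153821

Rounded to 4 decimal places: 0.1538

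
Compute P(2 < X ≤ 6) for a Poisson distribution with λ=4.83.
0.646875

We have X ~ Poisson(λ=4.83).

To find P(2 < X ≤ 6), we use:
P(2 < X ≤ 6) = P(X ≤ 6) - P(X ≤ 2)
                 = F(6) - F(2)
                 = 0.786595 - 0.139720
                 = 0.646875

So there's approximately a 64.7% chance that X falls in this range.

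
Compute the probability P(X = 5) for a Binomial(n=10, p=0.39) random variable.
0.192032

We have X ~ Binomial(n=10, p=0.39).

For a Binomial distribution, the PMF gives us the probability of each outcome.

Using the PMF formula:
P(X = 5) = 0.192032

Rounded to 4 decimal places: 0.1920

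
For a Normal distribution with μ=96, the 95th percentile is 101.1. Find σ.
σ = 3.1006

For X ~ Normal(μ, σ), the p-th percentile satisfies x = μ + z_p × σ,
where z_p = Φ⁻¹(p) is the standard normal quantile.

Step 1: z_{0.95} = Φ⁻¹(0.95) = 1.6449

Step 2: Solve for σ:
101.1 = 96 + 1.6449 × σ
σ = (101.1 - 96) / 1.6449
σ = 5.10 / 1.6449
σ = 3.1006

Verification: μ + z × σ = 96 + 1.6449 × 3.1006 = 101.10 ✓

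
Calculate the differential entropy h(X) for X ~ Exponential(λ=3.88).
-0.3558 nats

We have X ~ Exponential(λ=3.88).

The differential entropy measures the uncertainty or information content of the distribution.

For an Exponential distribution with λ=3.88:
h(X) = -0.3558 nats

(In bits, this would be -0.5134 bits.)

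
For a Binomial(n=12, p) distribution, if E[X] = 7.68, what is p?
p = 0.64

For a Binomial(n, p) distribution:
E[X] = n × p

Given n = 12 and E[X] = 7.68:
7.68 = 12 × p
p = 7.68 / 12 = 0.64

Verification: Binomial(12, 0.64) has E[X] = 7.68 ✓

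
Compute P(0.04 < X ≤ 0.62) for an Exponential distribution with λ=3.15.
0.739767

We have X ~ Exponential(λ=3.15).

To find P(0.04 < X ≤ 0.62), we use:
P(0.04 < X ≤ 0.62) = P(X ≤ 0.62) - P(X ≤ 0.04)
                 = F(0.62) - F(0.04)
                 = 0.858152 - 0.118385
                 = 0.739767

So there's approximately a 74.0% chance that X falls in this range.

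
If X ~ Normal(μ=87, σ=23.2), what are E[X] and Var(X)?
E[X] = 87.0000, Var(X) = 538.2400

We have X ~ Normal(μ=87, σ=23.2).

For a Normal distribution with μ=87, σ=23.2:

Expected value:
E[X] = 87.0000

Variance:
Var(X) = 538.2400

Standard deviation:
σ = √Var(X) = 23.2000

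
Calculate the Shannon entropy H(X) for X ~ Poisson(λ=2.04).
1.7162 nats

We have X ~ Poisson(λ=2.04).

The Shannon entropy measures the uncertainty or information content of the distribution.

For a Poisson distribution with λ=2.04:
H(X) = 1.7162 nats

(In bits, this would be 2.4759 bits.)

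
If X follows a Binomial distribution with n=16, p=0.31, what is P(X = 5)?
0.211072

We have X ~ Binomial(n=16, p=0.31).

For a Binomial distribution, the PMF gives us the probability of each outcome.

Using the PMF formula:
P(X = 5) = 0.211072

Rounded to 4 decimal places: 0.2111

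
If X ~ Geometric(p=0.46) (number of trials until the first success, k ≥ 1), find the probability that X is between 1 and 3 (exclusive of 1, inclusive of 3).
0.382536

We have X ~ Geometric(p=0.46) (number of trials until the first success, k ≥ 1).

To find P(1 < X ≤ 3), we use:
P(1 < X ≤ 3) = P(X ≤ 3) - P(X ≤ 1)
                 = F(3) - F(1)
                 = 0.842536 - 0.460000
                 = 0.382536

So there's approximately a 38.3% chance that X falls in this range.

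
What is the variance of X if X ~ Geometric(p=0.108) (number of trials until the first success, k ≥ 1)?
76.4746

We have X ~ Geometric(p=0.108) (number of trials until the first success, k ≥ 1).

For a Geometric distribution with p=0.108 (number of trials until the first success, k ≥ 1):
Var(X) = 76.4746

The variance measures the spread of the distribution around the mean.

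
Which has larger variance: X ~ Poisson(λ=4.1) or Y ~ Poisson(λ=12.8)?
Y has larger variance (12.8000 > 4.1000)

Compute the variance for each distribution:

X ~ Poisson(λ=4.1):
Var(X) = 4.1000

Y ~ Poisson(λ=12.8):
Var(Y) = 12.8000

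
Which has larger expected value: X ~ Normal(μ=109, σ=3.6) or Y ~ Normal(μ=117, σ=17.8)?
Y has larger mean (117.0000 > 109.0000)

Compute the expected value for each distribution:

X ~ Normal(μ=109, σ=3.6):
E[X] = 109.0000

Y ~ Normal(μ=117, σ=17.8):
E[Y] = 117.0000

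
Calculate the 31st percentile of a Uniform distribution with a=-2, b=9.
1.4100

We have X ~ Uniform(a=-2, b=9).

We want to find x such that P(X ≤ x) = 0.31.

This is the 31st percentile, which means 31% of values fall below this point.

Using the inverse CDF (quantile function):
x = F⁻¹(0.31) = 1.4100

Verification: P(X ≤ 1.4100) = 0.31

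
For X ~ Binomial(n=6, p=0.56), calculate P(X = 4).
0.285594

We have X ~ Binomial(n=6, p=0.56).

For a Binomial distribution, the PMF gives us the probability of each outcome.

Using the PMF formula:
P(X = 4) = 0.285594

Rounded to 4 decimal places: 0.2856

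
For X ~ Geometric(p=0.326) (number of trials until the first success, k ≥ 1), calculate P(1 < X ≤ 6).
0.580253

We have X ~ Geometric(p=0.326) (number of trials until the first success, k ≥ 1).

To find P(1 < X ≤ 6), we use:
P(1 < X ≤ 6) = P(X ≤ 6) - P(X ≤ 1)
                 = F(6) - F(1)
                 = 0.906253 - 0.326000
                 = 0.580253

So there's approximately a 58.0% chance that X falls in this range.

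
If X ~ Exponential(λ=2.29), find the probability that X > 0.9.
0.127327

We have X ~ Exponential(λ=2.29).

P(X > 0.9) = 1 - P(X ≤ 0.9)
                = 1 - F(0.9)
                = 1 - 0.872673
                = 0.127327

So there's approximately a 12.7% chance that X exceeds 0.9.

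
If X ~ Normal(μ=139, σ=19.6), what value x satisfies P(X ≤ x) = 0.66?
147.0843

We have X ~ Normal(μ=139, σ=19.6).

We want to find x such that P(X ≤ x) = 0.66.

This is the 66th percentile, which means 66% of values fall below this point.

Using the inverse CDF (quantile function):
x = F⁻¹(0.66) = 147.0843

Verification: P(X ≤ 147.0843) = 0.66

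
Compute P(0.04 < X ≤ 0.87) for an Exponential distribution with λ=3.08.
0.815496

We have X ~ Exponential(λ=3.08).

To find P(0.04 < X ≤ 0.87), we use:
P(0.04 < X ≤ 0.87) = P(X ≤ 0.87) - P(X ≤ 0.04)
                 = F(0.87) - F(0.04)
                 = 0.931409 - 0.115913
                 = 0.815496

So there's approximately a 81.5% chance that X falls in this range.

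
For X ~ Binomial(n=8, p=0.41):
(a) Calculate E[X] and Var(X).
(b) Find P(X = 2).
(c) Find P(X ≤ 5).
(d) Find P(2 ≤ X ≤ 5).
(a) E[X] = 3.2800, Var(X) = 1.9352
(b) P(X = 2) = 0.198535
(c) P(X ≤ 5) = 0.943711
(d) P(2 ≤ X ≤ 5) = 0.847400

We have X ~ Binomial(n=8, p=0.41).

(a) Moments:
E[X] = 3.2800
Var(X) = 1.9352
σ = √Var(X) = 1.3911

(b) Point probability using PMF:
P(X = 2) = 0.198535

(c) Cumulative probability using CDF:
P(X ≤ 5) = F(5) = 0.943711

(d) Range probability:
P(2 ≤ X ≤ 5) = P(X ≤ 5) - P(X ≤ 1)
                   = F(5) - F(1)
                   = 0.943711 - 0.096311
                   = 0.847400

This means approximately 84.7% of outcomes fall in the interval [2, 5].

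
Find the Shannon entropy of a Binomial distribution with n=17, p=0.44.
2.1345 nats

We have X ~ Binomial(n=17, p=0.44).

The Shannon entropy measures the uncertainty or information content of the distribution.

For a Binomial distribution with n=17, p=0.44:
H(X) = 2.1345 nats

(In bits, this would be 3.0794 bits.)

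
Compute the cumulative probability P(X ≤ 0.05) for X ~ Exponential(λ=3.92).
0.177988

We have X ~ Exponential(λ=3.92).

The CDF gives us P(X ≤ k).

Using the CDF:
P(X ≤ 0.05) = 0.177988

This means there's approximately a 17.8% chance that X is at most 0.05.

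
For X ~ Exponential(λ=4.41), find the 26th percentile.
0.0683

We have X ~ Exponential(λ=4.41).

We want to find x such that P(X ≤ x) = 0.26.

This is the 26th percentile, which means 26% of values fall below this point.

Using the inverse CDF (quantile function):
x = F⁻¹(0.26) = 0.0683

Verification: P(X ≤ 0.0683) = 0.26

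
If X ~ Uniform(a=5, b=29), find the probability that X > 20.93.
0.336250

We have X ~ Uniform(a=5, b=29).

P(X > 20.93) = 1 - P(X ≤ 20.93)
                = 1 - F(20.93)
                = 1 - 0.663750
                = 0.336250

So there's approximately a 33.6% chance that X exceeds 20.93.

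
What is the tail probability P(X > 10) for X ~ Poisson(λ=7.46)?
0.134352

We have X ~ Poisson(λ=7.46).

P(X > 10) = 1 - P(X ≤ 10)
                = 1 - F(10)
                = 1 - 0.865648
                = 0.134352

So there's approximately a 13.4% chance that X exceeds 10.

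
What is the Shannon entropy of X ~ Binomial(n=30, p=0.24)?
2.2641 nats

We have X ~ Binomial(n=30, p=0.24).

The Shannon entropy measures the uncertainty or information content of the distribution.

For a Binomial distribution with n=30, p=0.24:
H(X) = 2.2641 nats

(In bits, this would be 3.2663 bits.)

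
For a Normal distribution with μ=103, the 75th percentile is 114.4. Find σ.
σ = 16.9017

For X ~ Normal(μ, σ), the p-th percentile satisfies x = μ + z_p × σ,
where z_p = Φ⁻¹(p) is the standard normal quantile.

Step 1: z_{0.75} = Φ⁻¹(0.75) = 0.6745

Step 2: Solve for σ:
114.4 = 103 + 0.6745 × σ
σ = (114.4 - 103) / 0.6745
σ = 11.40 / 0.6745
σ = 16.9017

Verification: μ + z × σ = 103 + 0.6745 × 16.9017 = 114.40 ✓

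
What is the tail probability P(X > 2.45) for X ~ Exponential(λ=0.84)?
0.127709

We have X ~ Exponential(λ=0.84).

P(X > 2.45) = 1 - P(X ≤ 2.45)
                = 1 - F(2.45)
                = 1 - 0.872291
                = 0.127709

So there's approximately a 12.8% chance that X exceeds 2.45.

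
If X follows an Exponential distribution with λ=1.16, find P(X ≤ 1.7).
0.860822

We have X ~ Exponential(λ=1.16).

The CDF gives us P(X ≤ k).

Using the CDF:
P(X ≤ 1.7) = 0.860822

This means there's approximately a 86.1% chance that X is at most 1.7.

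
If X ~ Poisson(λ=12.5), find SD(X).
3.5355

We have X ~ Poisson(λ=12.5).

For a Poisson distribution with λ=12.5:
σ = √Var(X) = 3.5355

The standard deviation is the square root of the variance.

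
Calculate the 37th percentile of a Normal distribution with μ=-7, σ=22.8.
-14.5663

We have X ~ Normal(μ=-7, σ=22.8).

We want to find x such that P(X ≤ x) = 0.37.

This is the 37th percentile, which means 37% of values fall below this point.

Using the inverse CDF (quantile function):
x = F⁻¹(0.37) = -14.5663

Verification: P(X ≤ -14.5663) = 0.37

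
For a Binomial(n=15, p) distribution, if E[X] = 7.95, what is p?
p = 0.53

For a Binomial(n, p) distribution:
E[X] = n × p

Given n = 15 and E[X] = 7.95:
7.95 = 15 × p
p = 7.95 / 15 = 0.53

Verification: Binomial(15, 0.53) has E[X] = 7.95 ✓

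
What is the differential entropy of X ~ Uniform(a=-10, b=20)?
3.4012 nats

We have X ~ Uniform(a=-10, b=20).

The differential entropy measures the uncertainty or information content of the distribution.

For a Uniform distribution with a=-10, b=20:
h(X) = 3.4012 nats

(In bits, this would be 4.9069 bits.)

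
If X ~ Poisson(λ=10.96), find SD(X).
3.3106

We have X ~ Poisson(λ=10.96).

For a Poisson distribution with λ=10.96:
σ = √Var(X) = 3.3106

The standard deviation is the square root of the variance.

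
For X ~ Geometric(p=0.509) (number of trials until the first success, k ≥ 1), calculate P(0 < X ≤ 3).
0.881629

We have X ~ Geometric(p=0.509) (number of trials until the first success, k ≥ 1).

To find P(0 < X ≤ 3), we use:
P(0 < X ≤ 3) = P(X ≤ 3) - P(X ≤ 0)
                 = F(3) - F(0)
                 = 0.881629 - 0.000000
                 = 0.881629

So there's approximately a 88.2% chance that X falls in this range.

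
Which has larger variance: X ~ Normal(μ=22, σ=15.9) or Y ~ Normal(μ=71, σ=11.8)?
X has larger variance (252.8100 > 139.2400)

Compute the variance for each distribution:

X ~ Normal(μ=22, σ=15.9):
Var(X) = 252.8100

Y ~ Normal(μ=71, σ=11.8):
Var(Y) = 139.2400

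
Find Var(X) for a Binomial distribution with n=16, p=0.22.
2.7456

We have X ~ Binomial(n=16, p=0.22).

For a Binomial distribution with n=16, p=0.22:
Var(X) = 2.7456

The variance measures the spread of the distribution around the mean.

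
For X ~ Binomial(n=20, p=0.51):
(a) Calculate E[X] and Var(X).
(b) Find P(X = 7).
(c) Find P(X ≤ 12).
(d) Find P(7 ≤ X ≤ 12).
(a) E[X] = 10.2000, Var(X) = 4.9980
(b) P(X = 7) = 0.065306
(c) P(X ≤ 12) = 0.848223
(d) P(7 ≤ X ≤ 12) = 0.800210

We have X ~ Binomial(n=20, p=0.51).

(a) Moments:
E[X] = 10.2000
Var(X) = 4.9980
σ = √Var(X) = 2.2356

(b) Point probability using PMF:
P(X = 7) = 0.065306

(c) Cumulative probability using CDF:
P(X ≤ 12) = F(12) = 0.848223

(d) Range probability:
P(7 ≤ X ≤ 12) = P(X ≤ 12) - P(X ≤ 6)
                   = F(12) - F(6)
                   = 0.848223 - 0.048013
                   = 0.800210

This means approximately 80.0% of outcomes fall in the interval [7, 12].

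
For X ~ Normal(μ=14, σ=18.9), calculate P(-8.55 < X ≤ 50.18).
0.855797

We have X ~ Normal(μ=14, σ=18.9).

To find P(-8.55 < X ≤ 50.18), we use:
P(-8.55 < X ≤ 50.18) = P(X ≤ 50.18) - P(X ≤ -8.55)
                 = F(50.18) - F(-8.55)
                 = 0.972208 - 0.116411
                 = 0.855797

So there's approximately a 85.6% chance that X falls in this range.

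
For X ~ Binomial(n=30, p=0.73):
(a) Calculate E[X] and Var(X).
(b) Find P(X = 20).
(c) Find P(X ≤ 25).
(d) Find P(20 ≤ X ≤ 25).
(a) E[X] = 21.9000, Var(X) = 5.9130
(b) P(X = 20) = 0.114253
(c) P(X ≤ 25) = 0.937303
(d) P(20 ≤ X ≤ 25) = 0.776006

We have X ~ Binomial(n=30, p=0.73).

(a) Moments:
E[X] = 21.9000
Var(X) = 5.9130
σ = √Var(X) = 2.4317

(b) Point probability using PMF:
P(X = 20) = 0.114253

(c) Cumulative probability using CDF:
P(X ≤ 25) = F(25) = 0.937303

(d) Range probability:
P(20 ≤ X ≤ 25) = P(X ≤ 25) - P(X ≤ 19)
                   = F(25) - F(19)
                   = 0.937303 - 0.161297
                   = 0.776006

This means approximately 77.6% of outcomes fall in the interval [20, 25].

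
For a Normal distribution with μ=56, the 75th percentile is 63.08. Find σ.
σ = 10.4968

For X ~ Normal(μ, σ), the p-th percentile satisfies x = μ + z_p × σ,
where z_p = Φ⁻¹(p) is the standard normal quantile.

Step 1: z_{0.75} = Φ⁻¹(0.75) = 0.6745

Step 2: Solve for σ:
63.08 = 56 + 0.6745 × σ
σ = (63.08 - 56) / 0.6745
σ = 7.08 / 0.6745
σ = 10.4968

Verification: μ + z × σ = 56 + 0.6745 × 10.4968 = 63.08 ✓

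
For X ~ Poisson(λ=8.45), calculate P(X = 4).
0.045439

We have X ~ Poisson(λ=8.45).

For a Poisson distribution, the PMF gives us the probability of each outcome.

Using the PMF formula:
P(X = 4) = 0.045439

Rounded to 4 decimal places: 0.0454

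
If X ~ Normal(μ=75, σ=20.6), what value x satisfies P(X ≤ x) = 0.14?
52.7454

We have X ~ Normal(μ=75, σ=20.6).

We want to find x such that P(X ≤ x) = 0.14.

This is the 14th percentile, which means 14% of values fall below this point.

Using the inverse CDF (quantile function):
x = F⁻¹(0.14) = 52.7454

Verification: P(X ≤ 52.7454) = 0.14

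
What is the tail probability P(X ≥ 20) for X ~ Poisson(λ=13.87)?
0.071317

We have X ~ Poisson(λ=13.87).

For discrete distributions, P(X ≥ 20) = 1 - P(X ≤ 19).

P(X ≤ 19) = 0.928683
P(X ≥ 20) = 1 - 0.928683 = 0.071317

So there's approximately a 7.1% chance that X is at least 20.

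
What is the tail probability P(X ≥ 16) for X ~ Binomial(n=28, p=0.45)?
0.135465

We have X ~ Binomial(n=28, p=0.45).

For discrete distributions, P(X ≥ 16) = 1 - P(X ≤ 15).

P(X ≤ 15) = 0.864535
P(X ≥ 16) = 1 - 0.864535 = 0.135465

So there's approximately a 13.5% chance that X is at least 16.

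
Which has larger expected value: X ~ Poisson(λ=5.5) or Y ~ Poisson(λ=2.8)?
X has larger mean (5.5000 > 2.8000)

Compute the expected value for each distribution:

X ~ Poisson(λ=5.5):
E[X] = 5.5000

Y ~ Poisson(λ=2.8):
E[Y] = 2.8000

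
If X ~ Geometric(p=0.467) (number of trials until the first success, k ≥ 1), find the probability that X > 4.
0.080707

We have X ~ Geometric(p=0.467) (number of trials until the first success, k ≥ 1).

P(X > 4) = 1 - P(X ≤ 4)
                = 1 - F(4)
                = 1 - 0.919293
                = 0.080707

So there's approximately a 8.1% chance that X exceeds 4.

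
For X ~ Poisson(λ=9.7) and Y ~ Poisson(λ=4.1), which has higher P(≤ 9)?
Y has higher probability (P(Y ≤ 9) = 0.9905 > P(X ≤ 9) = 0.4960)

Compute P(≤ 9) for each distribution:

X ~ Poisson(λ=9.7):
P(X ≤ 9) = 0.4960

Y ~ Poisson(λ=4.1):
P(Y ≤ 9) = 0.9905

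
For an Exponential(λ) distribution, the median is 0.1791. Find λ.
λ = 3.8702

For X ~ Exponential(λ), the CDF is F(x) = 1 - e^(-λx).
The median m satisfies F(m) = 0.5:
1 - e^(-λm) = 0.5
e^(-λm) = 0.5
λm = ln(2)
m = ln(2) / λ

Given m = 0.1791:
λ = ln(2) / 0.1791 = 0.693147 / 0.1791 = 3.8702

Verification: ln(2) / 3.8702 = 0.1791 ✓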